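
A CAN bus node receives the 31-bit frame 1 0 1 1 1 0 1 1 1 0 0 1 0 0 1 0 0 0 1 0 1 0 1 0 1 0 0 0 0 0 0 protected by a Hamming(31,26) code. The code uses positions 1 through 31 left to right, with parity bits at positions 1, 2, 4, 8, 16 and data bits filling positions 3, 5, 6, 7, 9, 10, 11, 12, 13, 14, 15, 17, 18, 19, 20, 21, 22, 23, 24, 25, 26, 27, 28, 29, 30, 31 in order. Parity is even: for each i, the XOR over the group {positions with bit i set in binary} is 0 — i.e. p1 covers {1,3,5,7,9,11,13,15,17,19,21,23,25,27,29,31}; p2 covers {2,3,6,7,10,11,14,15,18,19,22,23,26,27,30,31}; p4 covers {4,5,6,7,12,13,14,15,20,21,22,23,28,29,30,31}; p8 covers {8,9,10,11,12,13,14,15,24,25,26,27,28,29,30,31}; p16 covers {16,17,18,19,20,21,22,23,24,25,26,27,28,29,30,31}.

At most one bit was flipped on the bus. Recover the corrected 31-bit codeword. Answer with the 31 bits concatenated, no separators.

1011101110010110001010101000000

s1 (pos 1,3,5,7,9,11,13,15,17,19,21,23,25,27,29,31): 1⊕1⊕1⊕1⊕1⊕0⊕0⊕1⊕0⊕1⊕1⊕1⊕1⊕0⊕0⊕0 = 0
s2 (pos 2,3,6,7,10,11,14,15,18,19,22,23,26,27,30,31): 0⊕1⊕0⊕1⊕0⊕0⊕0⊕1⊕0⊕1⊕0⊕1⊕0⊕0⊕0⊕0 = 1
s4 (pos 4,5,6,7,12,13,14,15,20,21,22,23,28,29,30,31): 1⊕1⊕0⊕1⊕1⊕0⊕0⊕1⊕0⊕1⊕0⊕1⊕0⊕0⊕0⊕0 = 1
s8 (pos 8,9,10,11,12,13,14,15,24,25,26,27,28,29,30,31): 1⊕1⊕0⊕0⊕1⊕0⊕0⊕1⊕0⊕1⊕0⊕0⊕0⊕0⊕0⊕0 = 1
s16 (pos 16,17,18,19,20,21,22,23,24,25,26,27,28,29,30,31): 0⊕0⊕0⊕1⊕0⊕1⊕0⊕1⊕0⊕1⊕0⊕0⊕0⊕0⊕0⊕0 = 0
Syndrome s16…s1 = 01110 → error at position 14.
Flip position 14: 1011101110010010001010101000000 → 1011101110010110001010101000000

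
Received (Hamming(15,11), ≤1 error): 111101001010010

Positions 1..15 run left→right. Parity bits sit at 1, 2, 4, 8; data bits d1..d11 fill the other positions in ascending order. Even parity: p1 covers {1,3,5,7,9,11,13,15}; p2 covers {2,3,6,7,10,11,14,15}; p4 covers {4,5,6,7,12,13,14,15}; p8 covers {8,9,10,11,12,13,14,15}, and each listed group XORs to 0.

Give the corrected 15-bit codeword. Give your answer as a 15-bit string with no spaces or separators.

s1 (pos 1,3,5,7,9,11,13,15): 1⊕1⊕0⊕0⊕1⊕1⊕0⊕0 = 0
s2 (pos 2,3,6,7,10,11,14,15): 1⊕1⊕1⊕0⊕0⊕1⊕1⊕0 = 1
s4 (pos 4,5,6,7,12,13,14,15): 1⊕0⊕1⊕0⊕0⊕0⊕1⊕0 = 1
s8 (pos 8,9,10,11,12,13,14,15): 0⊕1⊕0⊕1⊕0⊕0⊕1⊕0 = 1
Syndrome s8…s1 = 1110 → error at position 14.
Flip position 14: 111101001010010 → 111101001010000

111101001010000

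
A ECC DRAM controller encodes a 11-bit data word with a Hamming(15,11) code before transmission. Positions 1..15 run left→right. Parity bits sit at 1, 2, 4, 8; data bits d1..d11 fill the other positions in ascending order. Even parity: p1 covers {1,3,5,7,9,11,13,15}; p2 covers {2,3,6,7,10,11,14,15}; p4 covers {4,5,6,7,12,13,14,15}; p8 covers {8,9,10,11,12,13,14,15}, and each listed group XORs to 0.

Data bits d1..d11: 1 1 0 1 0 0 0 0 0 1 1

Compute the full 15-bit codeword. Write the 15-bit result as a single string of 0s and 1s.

Place data at non-parity positions: p1 p2 1 p4 1 0 1 p8 0 0 0 0 0 1 1
p1 (pos 1,3,5,7,9,11,13,15): XOR of data positions = 1⊕1⊕1⊕0⊕0⊕0⊕1 = 0
p2 (pos 2,3,6,7,10,11,14,15): XOR of data positions = 1⊕0⊕1⊕0⊕0⊕1⊕1 = 0
p4 (pos 4,5,6,7,12,13,14,15): XOR of data positions = 1⊕0⊕1⊕0⊕0⊕1⊕1 = 0
p8 (pos 8,9,10,11,12,13,14,15): XOR of data positions = 0⊕0⊕0⊕0⊕0⊕1⊕1 = 0
Codeword: 001010100000011

001010100000011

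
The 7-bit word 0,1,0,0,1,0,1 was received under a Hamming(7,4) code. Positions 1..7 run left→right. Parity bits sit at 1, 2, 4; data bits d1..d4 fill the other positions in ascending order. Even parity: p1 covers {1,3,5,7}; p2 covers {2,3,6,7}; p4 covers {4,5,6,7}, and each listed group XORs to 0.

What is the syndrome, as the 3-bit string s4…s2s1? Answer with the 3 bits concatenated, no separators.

000

s1 (pos 1,3,5,7): 0⊕0⊕1⊕1 = 0
s2 (pos 2,3,6,7): 1⊕0⊕0⊕1 = 0
s4 (pos 4,5,6,7): 0⊕1⊕0⊕1 = 0
Syndrome s4…s1 = 000 → no error.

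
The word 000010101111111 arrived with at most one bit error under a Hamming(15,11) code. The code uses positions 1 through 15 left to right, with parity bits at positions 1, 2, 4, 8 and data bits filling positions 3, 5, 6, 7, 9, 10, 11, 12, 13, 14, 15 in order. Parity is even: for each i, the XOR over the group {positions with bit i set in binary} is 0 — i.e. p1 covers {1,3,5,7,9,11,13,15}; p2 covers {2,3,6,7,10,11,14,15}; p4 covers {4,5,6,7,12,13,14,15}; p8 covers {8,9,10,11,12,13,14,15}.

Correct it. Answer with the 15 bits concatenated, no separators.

000010101011111

s1 (pos 1,3,5,7,9,11,13,15): 0⊕0⊕1⊕1⊕1⊕1⊕1⊕1 = 0
s2 (pos 2,3,6,7,10,11,14,15): 0⊕0⊕0⊕1⊕1⊕1⊕1⊕1 = 1
s4 (pos 4,5,6,7,12,13,14,15): 0⊕1⊕0⊕1⊕1⊕1⊕1⊕1 = 0
s8 (pos 8,9,10,11,12,13,14,15): 0⊕1⊕1⊕1⊕1⊕1⊕1⊕1 = 1
Syndrome s8…s1 = 1010 → error at position 10.
Flip position 10: 000010101111111 → 000010101011111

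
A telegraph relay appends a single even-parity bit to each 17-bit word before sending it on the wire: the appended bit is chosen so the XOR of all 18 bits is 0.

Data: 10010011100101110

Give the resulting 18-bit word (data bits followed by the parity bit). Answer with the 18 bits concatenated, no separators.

100100111001011101

XOR of the 17 data bits: 1⊕0⊕0⊕1⊕0⊕0⊕1⊕1⊕1⊕0⊕0⊕1⊕0⊕1⊕1⊕1⊕0 = 1
Parity bit = 1 (so all 18 bits XOR to 0).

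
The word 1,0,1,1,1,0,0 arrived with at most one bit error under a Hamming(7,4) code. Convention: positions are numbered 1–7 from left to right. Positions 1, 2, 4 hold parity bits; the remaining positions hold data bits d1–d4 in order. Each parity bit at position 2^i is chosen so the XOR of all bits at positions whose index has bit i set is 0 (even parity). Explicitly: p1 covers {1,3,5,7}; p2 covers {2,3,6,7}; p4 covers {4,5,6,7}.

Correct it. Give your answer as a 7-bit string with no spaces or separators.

s1 (pos 1,3,5,7): 1⊕1⊕1⊕0 = 1
s2 (pos 2,3,6,7): 0⊕1⊕0⊕0 = 1
s4 (pos 4,5,6,7): 1⊕1⊕0⊕0 = 0
Syndrome s4…s1 = 011 → error at position 3.
Flip position 3: 1011100 → 1001100

1001100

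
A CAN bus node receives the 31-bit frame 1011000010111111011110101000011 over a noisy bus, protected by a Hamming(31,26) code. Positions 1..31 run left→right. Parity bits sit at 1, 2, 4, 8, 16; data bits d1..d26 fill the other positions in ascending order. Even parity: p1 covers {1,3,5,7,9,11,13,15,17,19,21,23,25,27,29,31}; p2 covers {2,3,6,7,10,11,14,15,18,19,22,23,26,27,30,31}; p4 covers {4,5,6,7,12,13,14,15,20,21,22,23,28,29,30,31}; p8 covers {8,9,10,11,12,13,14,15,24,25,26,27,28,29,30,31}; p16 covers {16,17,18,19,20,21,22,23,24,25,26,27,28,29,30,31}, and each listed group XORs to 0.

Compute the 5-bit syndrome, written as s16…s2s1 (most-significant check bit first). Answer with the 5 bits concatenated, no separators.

s1 (pos 1,3,5,7,9,11,13,15,17,19,21,23,25,27,29,31): 1⊕1⊕0⊕0⊕1⊕1⊕1⊕1⊕0⊕1⊕1⊕1⊕1⊕0⊕0⊕1 = 1
s2 (pos 2,3,6,7,10,11,14,15,18,19,22,23,26,27,30,31): 0⊕1⊕0⊕0⊕0⊕1⊕1⊕1⊕1⊕1⊕0⊕1⊕0⊕0⊕1⊕1 = 1
s4 (pos 4,5,6,7,12,13,14,15,20,21,22,23,28,29,30,31): 1⊕0⊕0⊕0⊕1⊕1⊕1⊕1⊕1⊕1⊕0⊕1⊕0⊕0⊕1⊕1 = 0
s8 (pos 8,9,10,11,12,13,14,15,24,25,26,27,28,29,30,31): 0⊕1⊕0⊕1⊕1⊕1⊕1⊕1⊕0⊕1⊕0⊕0⊕0⊕0⊕1⊕1 = 1
s16 (pos 16,17,18,19,20,21,22,23,24,25,26,27,28,29,30,31): 1⊕0⊕1⊕1⊕1⊕1⊕0⊕1⊕0⊕1⊕0⊕0⊕0⊕0⊕1⊕1 = 1
Syndrome s16…s1 = 11011 → error at position 27.

11011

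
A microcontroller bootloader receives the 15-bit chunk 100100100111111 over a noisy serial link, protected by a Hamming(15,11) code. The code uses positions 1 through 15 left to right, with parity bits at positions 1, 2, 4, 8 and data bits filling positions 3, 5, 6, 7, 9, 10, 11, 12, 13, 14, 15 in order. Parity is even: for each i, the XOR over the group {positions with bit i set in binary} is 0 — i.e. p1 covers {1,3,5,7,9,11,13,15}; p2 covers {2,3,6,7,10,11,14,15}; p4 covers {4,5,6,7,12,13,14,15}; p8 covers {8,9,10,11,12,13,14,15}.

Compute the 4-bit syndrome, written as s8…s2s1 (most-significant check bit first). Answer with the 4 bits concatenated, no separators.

s1 (pos 1,3,5,7,9,11,13,15): 1⊕0⊕0⊕1⊕0⊕1⊕1⊕1 = 1
s2 (pos 2,3,6,7,10,11,14,15): 0⊕0⊕0⊕1⊕1⊕1⊕1⊕1 = 1
s4 (pos 4,5,6,7,12,13,14,15): 1⊕0⊕0⊕1⊕1⊕1⊕1⊕1 = 0
s8 (pos 8,9,10,11,12,13,14,15): 0⊕0⊕1⊕1⊕1⊕1⊕1⊕1 = 0
Syndrome s8…s1 = 0011 → error at position 3.

0011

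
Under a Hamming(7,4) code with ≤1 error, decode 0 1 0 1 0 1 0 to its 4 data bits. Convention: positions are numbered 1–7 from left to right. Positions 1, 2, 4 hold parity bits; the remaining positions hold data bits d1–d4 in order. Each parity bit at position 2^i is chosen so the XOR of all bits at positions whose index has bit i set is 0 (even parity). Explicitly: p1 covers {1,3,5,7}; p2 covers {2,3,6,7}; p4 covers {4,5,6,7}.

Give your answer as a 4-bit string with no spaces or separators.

0010

s1 (pos 1,3,5,7): 0⊕0⊕0⊕0 = 0
s2 (pos 2,3,6,7): 1⊕0⊕1⊕0 = 0
s4 (pos 4,5,6,7): 1⊕0⊕1⊕0 = 0
Syndrome s4…s1 = 000 → no error.
Read data bits from positions 3,5,6,7: 0010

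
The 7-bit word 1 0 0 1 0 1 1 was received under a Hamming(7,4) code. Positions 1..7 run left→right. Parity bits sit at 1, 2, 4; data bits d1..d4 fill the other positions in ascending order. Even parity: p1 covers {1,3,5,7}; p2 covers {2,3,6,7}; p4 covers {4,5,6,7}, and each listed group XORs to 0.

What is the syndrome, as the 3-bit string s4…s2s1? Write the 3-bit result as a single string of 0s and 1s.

s1 (pos 1,3,5,7): 1⊕0⊕0⊕1 = 0
s2 (pos 2,3,6,7): 0⊕0⊕1⊕1 = 0
s4 (pos 4,5,6,7): 1⊕0⊕1⊕1 = 1
Syndrome s4…s1 = 100 → error at position 4.

100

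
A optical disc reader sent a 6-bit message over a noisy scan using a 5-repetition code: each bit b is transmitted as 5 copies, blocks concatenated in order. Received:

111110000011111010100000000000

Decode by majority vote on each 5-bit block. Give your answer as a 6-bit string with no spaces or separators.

101000

Block 1 (11111): 5 ones → 1
Block 2 (00000): 0 ones → 0
Block 3 (11111): 5 ones → 1
Block 4 (01010): 2 ones → 0
Block 5 (00000): 0 ones → 0
Block 6 (00000): 0 ones → 0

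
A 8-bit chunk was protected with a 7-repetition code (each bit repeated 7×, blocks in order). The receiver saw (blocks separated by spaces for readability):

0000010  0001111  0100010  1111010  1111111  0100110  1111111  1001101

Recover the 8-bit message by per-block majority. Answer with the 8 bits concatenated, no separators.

Block 1 (0000010): 1 one → 0
Block 2 (0001111): 4 ones → 1
Block 3 (0100010): 2 ones → 0
Block 4 (1111010): 5 ones → 1
Block 5 (1111111): 7 ones → 1
Block 6 (0100110): 3 ones → 0
Block 7 (1111111): 7 ones → 1
Block 8 (1001101): 4 ones → 1

01011011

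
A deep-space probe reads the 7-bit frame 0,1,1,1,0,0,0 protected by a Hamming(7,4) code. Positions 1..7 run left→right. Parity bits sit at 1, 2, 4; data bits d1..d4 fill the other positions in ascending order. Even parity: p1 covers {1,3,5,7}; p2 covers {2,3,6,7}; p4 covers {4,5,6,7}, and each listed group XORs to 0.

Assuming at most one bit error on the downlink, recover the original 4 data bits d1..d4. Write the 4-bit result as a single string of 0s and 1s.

1100

s1 (pos 1,3,5,7): 0⊕1⊕0⊕0 = 1
s2 (pos 2,3,6,7): 1⊕1⊕0⊕0 = 0
s4 (pos 4,5,6,7): 1⊕0⊕0⊕0 = 1
Syndrome s4…s1 = 101 → error at position 5.
Flip position 5: 0111000 → 0111100
Read data bits from positions 3,5,6,7: 1100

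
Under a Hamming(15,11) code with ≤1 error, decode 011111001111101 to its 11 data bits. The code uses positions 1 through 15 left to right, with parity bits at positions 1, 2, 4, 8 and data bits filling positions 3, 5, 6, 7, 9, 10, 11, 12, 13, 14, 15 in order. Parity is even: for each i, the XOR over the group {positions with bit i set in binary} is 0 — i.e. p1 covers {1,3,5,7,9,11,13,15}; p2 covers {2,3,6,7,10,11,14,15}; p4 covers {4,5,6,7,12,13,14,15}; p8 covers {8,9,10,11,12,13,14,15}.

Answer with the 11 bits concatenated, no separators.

s1 (pos 1,3,5,7,9,11,13,15): 0⊕1⊕1⊕0⊕1⊕1⊕1⊕1 = 0
s2 (pos 2,3,6,7,10,11,14,15): 1⊕1⊕1⊕0⊕1⊕1⊕0⊕1 = 0
s4 (pos 4,5,6,7,12,13,14,15): 1⊕1⊕1⊕0⊕1⊕1⊕0⊕1 = 0
s8 (pos 8,9,10,11,12,13,14,15): 0⊕1⊕1⊕1⊕1⊕1⊕0⊕1 = 0
Syndrome s8…s1 = 0000 → no error.
Read data bits from positions 3,5,6,7,9,10,11,12,13,14,15: 11101111101

11101111101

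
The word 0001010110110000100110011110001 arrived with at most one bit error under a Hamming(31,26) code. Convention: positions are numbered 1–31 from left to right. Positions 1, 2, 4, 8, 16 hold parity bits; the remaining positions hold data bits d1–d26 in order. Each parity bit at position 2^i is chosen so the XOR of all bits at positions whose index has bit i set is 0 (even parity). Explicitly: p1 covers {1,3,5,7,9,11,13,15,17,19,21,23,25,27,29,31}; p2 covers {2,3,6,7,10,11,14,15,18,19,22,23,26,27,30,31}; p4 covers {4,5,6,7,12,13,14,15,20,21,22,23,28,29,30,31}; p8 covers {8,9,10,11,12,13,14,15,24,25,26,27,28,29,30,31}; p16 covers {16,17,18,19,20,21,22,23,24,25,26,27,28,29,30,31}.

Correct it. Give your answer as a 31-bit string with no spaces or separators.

s1 (pos 1,3,5,7,9,11,13,15,17,19,21,23,25,27,29,31): 0⊕0⊕0⊕0⊕1⊕1⊕0⊕0⊕1⊕0⊕1⊕0⊕1⊕1⊕0⊕1 = 1
s2 (pos 2,3,6,7,10,11,14,15,18,19,22,23,26,27,30,31): 0⊕0⊕1⊕0⊕0⊕1⊕0⊕0⊕0⊕0⊕0⊕0⊕1⊕1⊕0⊕1 = 1
s4 (pos 4,5,6,7,12,13,14,15,20,21,22,23,28,29,30,31): 1⊕0⊕1⊕0⊕1⊕0⊕0⊕0⊕1⊕1⊕0⊕0⊕0⊕0⊕0⊕1 = 0
s8 (pos 8,9,10,11,12,13,14,15,24,25,26,27,28,29,30,31): 1⊕1⊕0⊕1⊕1⊕0⊕0⊕0⊕1⊕1⊕1⊕1⊕0⊕0⊕0⊕1 = 1
s16 (pos 16,17,18,19,20,21,22,23,24,25,26,27,28,29,30,31): 0⊕1⊕0⊕0⊕1⊕1⊕0⊕0⊕1⊕1⊕1⊕1⊕0⊕0⊕0⊕1 = 0
Syndrome s16…s1 = 01011 → error at position 11.
Flip position 11: 0001010110110000100110011110001 → 0001010110010000100110011110001

0001010110010000100110011110001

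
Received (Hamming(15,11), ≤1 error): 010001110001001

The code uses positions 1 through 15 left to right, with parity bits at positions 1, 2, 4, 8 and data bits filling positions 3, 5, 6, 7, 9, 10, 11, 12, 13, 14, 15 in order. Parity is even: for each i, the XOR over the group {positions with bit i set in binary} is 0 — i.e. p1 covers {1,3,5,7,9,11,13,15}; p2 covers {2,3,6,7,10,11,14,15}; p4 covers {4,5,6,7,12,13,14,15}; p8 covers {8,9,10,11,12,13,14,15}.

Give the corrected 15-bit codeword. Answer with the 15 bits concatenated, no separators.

s1 (pos 1,3,5,7,9,11,13,15): 0⊕0⊕0⊕1⊕0⊕0⊕0⊕1 = 0
s2 (pos 2,3,6,7,10,11,14,15): 1⊕0⊕1⊕1⊕0⊕0⊕0⊕1 = 0
s4 (pos 4,5,6,7,12,13,14,15): 0⊕0⊕1⊕1⊕1⊕0⊕0⊕1 = 0
s8 (pos 8,9,10,11,12,13,14,15): 1⊕0⊕0⊕0⊕1⊕0⊕0⊕1 = 1
Syndrome s8…s1 = 1000 → error at position 8.
Flip position 8: 010001110001001 → 010001100001001

010001100001001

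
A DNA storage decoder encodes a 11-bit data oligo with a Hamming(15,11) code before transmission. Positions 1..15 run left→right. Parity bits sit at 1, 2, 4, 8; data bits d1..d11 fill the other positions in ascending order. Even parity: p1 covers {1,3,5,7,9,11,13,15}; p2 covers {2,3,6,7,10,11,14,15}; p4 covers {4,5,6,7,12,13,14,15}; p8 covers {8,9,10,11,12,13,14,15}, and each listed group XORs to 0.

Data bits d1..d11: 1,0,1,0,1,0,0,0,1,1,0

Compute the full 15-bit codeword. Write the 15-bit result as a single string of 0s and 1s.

Place data at non-parity positions: p1 p2 1 p4 0 1 0 p8 1 0 0 0 1 1 0
p1 (pos 1,3,5,7,9,11,13,15): XOR of data positions = 1⊕0⊕0⊕1⊕0⊕1⊕0 = 1
p2 (pos 2,3,6,7,10,11,14,15): XOR of data positions = 1⊕1⊕0⊕0⊕0⊕1⊕0 = 1
p4 (pos 4,5,6,7,12,13,14,15): XOR of data positions = 0⊕1⊕0⊕0⊕1⊕1⊕0 = 1
p8 (pos 8,9,10,11,12,13,14,15): XOR of data positions = 1⊕0⊕0⊕0⊕1⊕1⊕0 = 1
Codeword: 111101011000110

111101011000110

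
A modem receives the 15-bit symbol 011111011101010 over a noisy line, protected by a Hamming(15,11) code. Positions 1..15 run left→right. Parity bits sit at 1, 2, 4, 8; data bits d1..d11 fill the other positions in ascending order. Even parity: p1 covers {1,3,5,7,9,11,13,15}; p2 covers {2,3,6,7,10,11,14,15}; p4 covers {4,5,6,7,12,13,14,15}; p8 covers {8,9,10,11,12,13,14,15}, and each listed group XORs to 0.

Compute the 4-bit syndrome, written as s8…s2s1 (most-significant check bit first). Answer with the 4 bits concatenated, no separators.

1111

s1 (pos 1,3,5,7,9,11,13,15): 0⊕1⊕1⊕0⊕1⊕0⊕0⊕0 = 1
s2 (pos 2,3,6,7,10,11,14,15): 1⊕1⊕1⊕0⊕1⊕0⊕1⊕0 = 1
s4 (pos 4,5,6,7,12,13,14,15): 1⊕1⊕1⊕0⊕1⊕0⊕1⊕0 = 1
s8 (pos 8,9,10,11,12,13,14,15): 1⊕1⊕1⊕0⊕1⊕0⊕1⊕0 = 1
Syndrome s8…s1 = 1111 → error at position 15.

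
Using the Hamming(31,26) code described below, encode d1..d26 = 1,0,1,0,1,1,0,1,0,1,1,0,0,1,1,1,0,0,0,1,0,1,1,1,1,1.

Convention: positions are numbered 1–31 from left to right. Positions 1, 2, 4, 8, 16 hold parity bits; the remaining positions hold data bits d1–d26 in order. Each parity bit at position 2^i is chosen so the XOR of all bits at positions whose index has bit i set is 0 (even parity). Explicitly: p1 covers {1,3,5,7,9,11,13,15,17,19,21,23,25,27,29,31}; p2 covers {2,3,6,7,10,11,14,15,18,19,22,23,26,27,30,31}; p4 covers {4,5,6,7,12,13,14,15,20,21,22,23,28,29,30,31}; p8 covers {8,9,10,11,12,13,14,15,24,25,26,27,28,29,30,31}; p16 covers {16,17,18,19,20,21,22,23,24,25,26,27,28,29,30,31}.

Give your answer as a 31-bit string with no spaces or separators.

1110010111010111001110001011111

Place data at non-parity positions: p1 p2 1 p4 0 1 0 p8 1 1 0 1 0 1 1 p16 0 0 1 1 1 0 0 0 1 0 1 1 1 1 1
p1 (pos 1,3,5,7,9,11,13,15,17,19,21,23,25,27,29,31): XOR of data positions = 1⊕0⊕0⊕1⊕0⊕0⊕1⊕0⊕1⊕1⊕0⊕1⊕1⊕1⊕1 = 1
p2 (pos 2,3,6,7,10,11,14,15,18,19,22,23,26,27,30,31): XOR of data positions = 1⊕1⊕0⊕1⊕0⊕1⊕1⊕0⊕1⊕0⊕0⊕0⊕1⊕1⊕1 = 1
p4 (pos 4,5,6,7,12,13,14,15,20,21,22,23,28,29,30,31): XOR of data positions = 0⊕1⊕0⊕1⊕0⊕1⊕1⊕1⊕1⊕0⊕0⊕1⊕1⊕1⊕1 = 0
p8 (pos 8,9,10,11,12,13,14,15,24,25,26,27,28,29,30,31): XOR of data positions = 1⊕1⊕0⊕1⊕0⊕1⊕1⊕0⊕1⊕0⊕1⊕1⊕1⊕1⊕1 = 1
p16 (pos 16,17,18,19,20,21,22,23,24,25,26,27,28,29,30,31): XOR of data positions = 0⊕0⊕1⊕1⊕1⊕0⊕0⊕0⊕1⊕0⊕1⊕1⊕1⊕1⊕1 = 1
Codeword: 1110010111010111001110001011111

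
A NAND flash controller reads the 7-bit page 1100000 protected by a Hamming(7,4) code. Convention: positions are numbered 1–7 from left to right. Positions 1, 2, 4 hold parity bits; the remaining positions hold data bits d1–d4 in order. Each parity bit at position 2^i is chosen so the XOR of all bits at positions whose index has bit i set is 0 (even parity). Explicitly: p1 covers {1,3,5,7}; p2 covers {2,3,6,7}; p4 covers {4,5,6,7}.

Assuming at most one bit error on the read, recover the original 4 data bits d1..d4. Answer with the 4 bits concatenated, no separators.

s1 (pos 1,3,5,7): 1⊕0⊕0⊕0 = 1
s2 (pos 2,3,6,7): 1⊕0⊕0⊕0 = 1
s4 (pos 4,5,6,7): 0⊕0⊕0⊕0 = 0
Syndrome s4…s1 = 011 → error at position 3.
Flip position 3: 1100000 → 1110000
Read data bits from positions 3,5,6,7: 1000

1000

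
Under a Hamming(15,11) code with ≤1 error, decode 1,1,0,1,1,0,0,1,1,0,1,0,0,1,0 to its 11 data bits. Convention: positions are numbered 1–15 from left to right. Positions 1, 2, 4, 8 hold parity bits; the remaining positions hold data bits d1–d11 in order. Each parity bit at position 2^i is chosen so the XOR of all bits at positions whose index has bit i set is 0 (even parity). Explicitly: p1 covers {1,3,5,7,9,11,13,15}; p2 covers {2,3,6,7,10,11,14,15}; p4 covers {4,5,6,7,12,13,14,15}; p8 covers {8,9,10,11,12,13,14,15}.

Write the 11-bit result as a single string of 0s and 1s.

s1 (pos 1,3,5,7,9,11,13,15): 1⊕0⊕1⊕0⊕1⊕1⊕0⊕0 = 0
s2 (pos 2,3,6,7,10,11,14,15): 1⊕0⊕0⊕0⊕0⊕1⊕1⊕0 = 1
s4 (pos 4,5,6,7,12,13,14,15): 1⊕1⊕0⊕0⊕0⊕0⊕1⊕0 = 1
s8 (pos 8,9,10,11,12,13,14,15): 1⊕1⊕0⊕1⊕0⊕0⊕1⊕0 = 0
Syndrome s8…s1 = 0110 → error at position 6.
Flip position 6: 110110011010010 → 110111011010010
Read data bits from positions 3,5,6,7,9,10,11,12,13,14,15: 01101010010

01101010010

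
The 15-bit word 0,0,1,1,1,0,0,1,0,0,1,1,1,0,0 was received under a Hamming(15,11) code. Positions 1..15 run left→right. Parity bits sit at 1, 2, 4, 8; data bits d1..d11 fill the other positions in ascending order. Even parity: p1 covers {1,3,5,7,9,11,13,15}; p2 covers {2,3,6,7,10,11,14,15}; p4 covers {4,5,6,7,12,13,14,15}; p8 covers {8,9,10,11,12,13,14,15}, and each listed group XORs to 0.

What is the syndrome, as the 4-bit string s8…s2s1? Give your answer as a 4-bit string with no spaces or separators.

s1 (pos 1,3,5,7,9,11,13,15): 0⊕1⊕1⊕0⊕0⊕1⊕1⊕0 = 0
s2 (pos 2,3,6,7,10,11,14,15): 0⊕1⊕0⊕0⊕0⊕1⊕0⊕0 = 0
s4 (pos 4,5,6,7,12,13,14,15): 1⊕1⊕0⊕0⊕1⊕1⊕0⊕0 = 0
s8 (pos 8,9,10,11,12,13,14,15): 1⊕0⊕0⊕1⊕1⊕1⊕0⊕0 = 0
Syndrome s8…s1 = 0000 → no error.

0000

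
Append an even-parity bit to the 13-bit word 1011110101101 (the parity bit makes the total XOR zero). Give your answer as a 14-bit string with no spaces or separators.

10111101011011

XOR of the 13 data bits: 1⊕0⊕1⊕1⊕1⊕1⊕0⊕1⊕0⊕1⊕1⊕0⊕1 = 1
Parity bit = 1 (so all 14 bits XOR to 0).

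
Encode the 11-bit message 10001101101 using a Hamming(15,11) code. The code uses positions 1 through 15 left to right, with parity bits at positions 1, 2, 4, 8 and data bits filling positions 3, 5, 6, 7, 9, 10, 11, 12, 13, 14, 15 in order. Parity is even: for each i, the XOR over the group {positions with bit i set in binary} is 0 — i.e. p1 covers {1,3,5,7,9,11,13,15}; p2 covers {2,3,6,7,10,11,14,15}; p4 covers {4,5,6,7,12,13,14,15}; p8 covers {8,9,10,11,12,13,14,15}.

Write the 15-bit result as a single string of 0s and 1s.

011100011101101

Place data at non-parity positions: p1 p2 1 p4 0 0 0 p8 1 1 0 1 1 0 1
p1 (pos 1,3,5,7,9,11,13,15): XOR of data positions = 1⊕0⊕0⊕1⊕0⊕1⊕1 = 0
p2 (pos 2,3,6,7,10,11,14,15): XOR of data positions = 1⊕0⊕0⊕1⊕0⊕0⊕1 = 1
p4 (pos 4,5,6,7,12,13,14,15): XOR of data positions = 0⊕0⊕0⊕1⊕1⊕0⊕1 = 1
p8 (pos 8,9,10,11,12,13,14,15): XOR of data positions = 1⊕1⊕0⊕1⊕1⊕0⊕1 = 1
Codeword: 011100011101101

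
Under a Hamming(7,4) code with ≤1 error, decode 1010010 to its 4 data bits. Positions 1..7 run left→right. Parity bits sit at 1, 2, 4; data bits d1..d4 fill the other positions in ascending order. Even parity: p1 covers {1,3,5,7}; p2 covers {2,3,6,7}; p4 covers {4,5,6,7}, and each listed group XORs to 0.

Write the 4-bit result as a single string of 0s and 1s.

s1 (pos 1,3,5,7): 1⊕1⊕0⊕0 = 0
s2 (pos 2,3,6,7): 0⊕1⊕1⊕0 = 0
s4 (pos 4,5,6,7): 0⊕0⊕1⊕0 = 1
Syndrome s4…s1 = 100 → error at position 4.
Flip position 4: 1010010 → 1011010
Read data bits from positions 3,5,6,7: 1010

1010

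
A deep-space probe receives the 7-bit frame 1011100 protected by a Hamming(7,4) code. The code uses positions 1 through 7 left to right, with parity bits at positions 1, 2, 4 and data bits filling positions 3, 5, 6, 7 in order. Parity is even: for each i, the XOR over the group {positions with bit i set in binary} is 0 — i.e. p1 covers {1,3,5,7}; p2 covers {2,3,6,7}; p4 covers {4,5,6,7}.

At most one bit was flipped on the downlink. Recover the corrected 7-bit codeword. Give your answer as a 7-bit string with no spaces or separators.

1001100

s1 (pos 1,3,5,7): 1⊕1⊕1⊕0 = 1
s2 (pos 2,3,6,7): 0⊕1⊕0⊕0 = 1
s4 (pos 4,5,6,7): 1⊕1⊕0⊕0 = 0
Syndrome s4…s1 = 011 → error at position 3.
Flip position 3: 1011100 → 1001100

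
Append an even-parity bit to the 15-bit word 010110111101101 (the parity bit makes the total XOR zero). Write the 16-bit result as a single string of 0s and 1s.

XOR of the 15 data bits: 0⊕1⊕0⊕1⊕1⊕0⊕1⊕1⊕1⊕1⊕0⊕1⊕1⊕0⊕1 = 0
Parity bit = 0 (so all 16 bits XOR to 0).

0101101111011010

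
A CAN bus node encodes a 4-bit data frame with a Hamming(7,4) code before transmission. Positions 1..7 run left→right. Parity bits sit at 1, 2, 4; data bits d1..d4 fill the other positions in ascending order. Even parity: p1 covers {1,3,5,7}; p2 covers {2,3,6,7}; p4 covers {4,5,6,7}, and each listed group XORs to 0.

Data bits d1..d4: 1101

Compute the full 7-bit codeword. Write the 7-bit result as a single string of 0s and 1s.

1010101

Place data at non-parity positions: p1 p2 1 p4 1 0 1
p1 (pos 1,3,5,7): XOR of data positions = 1⊕1⊕1 = 1
p2 (pos 2,3,6,7): XOR of data positions = 1⊕0⊕1 = 0
p4 (pos 4,5,6,7): XOR of data positions = 1⊕0⊕1 = 0
Codeword: 1010101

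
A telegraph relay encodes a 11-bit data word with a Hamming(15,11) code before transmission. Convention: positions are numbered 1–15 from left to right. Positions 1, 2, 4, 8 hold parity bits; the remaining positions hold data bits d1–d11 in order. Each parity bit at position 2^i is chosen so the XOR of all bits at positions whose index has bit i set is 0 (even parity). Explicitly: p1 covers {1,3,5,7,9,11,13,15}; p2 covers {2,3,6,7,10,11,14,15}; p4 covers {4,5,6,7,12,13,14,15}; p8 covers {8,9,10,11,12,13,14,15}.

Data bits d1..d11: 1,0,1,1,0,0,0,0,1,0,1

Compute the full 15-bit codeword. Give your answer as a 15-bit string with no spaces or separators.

Place data at non-parity positions: p1 p2 1 p4 0 1 1 p8 0 0 0 0 1 0 1
p1 (pos 1,3,5,7,9,11,13,15): XOR of data positions = 1⊕0⊕1⊕0⊕0⊕1⊕1 = 0
p2 (pos 2,3,6,7,10,11,14,15): XOR of data positions = 1⊕1⊕1⊕0⊕0⊕0⊕1 = 0
p4 (pos 4,5,6,7,12,13,14,15): XOR of data positions = 0⊕1⊕1⊕0⊕1⊕0⊕1 = 0
p8 (pos 8,9,10,11,12,13,14,15): XOR of data positions = 0⊕0⊕0⊕0⊕1⊕0⊕1 = 0
Codeword: 001001100000101

001001100000101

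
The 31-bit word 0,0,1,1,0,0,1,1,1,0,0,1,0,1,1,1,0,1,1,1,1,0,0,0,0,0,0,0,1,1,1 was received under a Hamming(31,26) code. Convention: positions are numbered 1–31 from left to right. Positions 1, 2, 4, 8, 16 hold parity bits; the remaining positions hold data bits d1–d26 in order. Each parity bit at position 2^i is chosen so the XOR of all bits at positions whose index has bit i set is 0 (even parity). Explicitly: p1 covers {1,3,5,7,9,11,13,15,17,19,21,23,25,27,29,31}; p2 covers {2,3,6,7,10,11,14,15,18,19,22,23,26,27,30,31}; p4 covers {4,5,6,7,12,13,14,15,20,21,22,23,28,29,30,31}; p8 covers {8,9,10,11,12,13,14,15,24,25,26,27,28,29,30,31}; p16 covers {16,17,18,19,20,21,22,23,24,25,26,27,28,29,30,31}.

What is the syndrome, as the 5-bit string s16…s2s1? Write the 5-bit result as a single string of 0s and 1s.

s1 (pos 1,3,5,7,9,11,13,15,17,19,21,23,25,27,29,31): 0⊕1⊕0⊕1⊕1⊕0⊕0⊕1⊕0⊕1⊕1⊕0⊕0⊕0⊕1⊕1 = 0
s2 (pos 2,3,6,7,10,11,14,15,18,19,22,23,26,27,30,31): 0⊕1⊕0⊕1⊕0⊕0⊕1⊕1⊕1⊕1⊕0⊕0⊕0⊕0⊕1⊕1 = 0
s4 (pos 4,5,6,7,12,13,14,15,20,21,22,23,28,29,30,31): 1⊕0⊕0⊕1⊕1⊕0⊕1⊕1⊕1⊕1⊕0⊕0⊕0⊕1⊕1⊕1 = 0
s8 (pos 8,9,10,11,12,13,14,15,24,25,26,27,28,29,30,31): 1⊕1⊕0⊕0⊕1⊕0⊕1⊕1⊕0⊕0⊕0⊕0⊕0⊕1⊕1⊕1 = 0
s16 (pos 16,17,18,19,20,21,22,23,24,25,26,27,28,29,30,31): 1⊕0⊕1⊕1⊕1⊕1⊕0⊕0⊕0⊕0⊕0⊕0⊕0⊕1⊕1⊕1 = 0
Syndrome s16…s1 = 00000 → no error.

00000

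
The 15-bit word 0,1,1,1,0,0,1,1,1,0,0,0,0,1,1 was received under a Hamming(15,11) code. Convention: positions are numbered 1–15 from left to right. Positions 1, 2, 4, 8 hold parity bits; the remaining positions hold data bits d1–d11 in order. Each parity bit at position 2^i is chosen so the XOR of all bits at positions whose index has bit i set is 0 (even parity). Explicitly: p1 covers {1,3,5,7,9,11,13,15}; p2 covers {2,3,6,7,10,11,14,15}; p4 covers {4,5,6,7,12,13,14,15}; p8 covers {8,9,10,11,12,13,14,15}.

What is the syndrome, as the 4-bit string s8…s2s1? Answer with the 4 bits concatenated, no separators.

0010

s1 (pos 1,3,5,7,9,11,13,15): 0⊕1⊕0⊕1⊕1⊕0⊕0⊕1 = 0
s2 (pos 2,3,6,7,10,11,14,15): 1⊕1⊕0⊕1⊕0⊕0⊕1⊕1 = 1
s4 (pos 4,5,6,7,12,13,14,15): 1⊕0⊕0⊕1⊕0⊕0⊕1⊕1 = 0
s8 (pos 8,9,10,11,12,13,14,15): 1⊕1⊕0⊕0⊕0⊕0⊕1⊕1 = 0
Syndrome s8…s1 = 0010 → error at position 2.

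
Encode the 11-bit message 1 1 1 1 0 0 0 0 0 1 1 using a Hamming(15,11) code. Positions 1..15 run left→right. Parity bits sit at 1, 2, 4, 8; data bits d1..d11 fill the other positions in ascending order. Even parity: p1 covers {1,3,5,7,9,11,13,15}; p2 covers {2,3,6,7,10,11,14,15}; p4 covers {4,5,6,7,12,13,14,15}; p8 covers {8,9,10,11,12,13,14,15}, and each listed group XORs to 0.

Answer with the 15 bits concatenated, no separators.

011111100000011

Place data at non-parity positions: p1 p2 1 p4 1 1 1 p8 0 0 0 0 0 1 1
p1 (pos 1,3,5,7,9,11,13,15): XOR of data positions = 1⊕1⊕1⊕0⊕0⊕0⊕1 = 0
p2 (pos 2,3,6,7,10,11,14,15): XOR of data positions = 1⊕1⊕1⊕0⊕0⊕1⊕1 = 1
p4 (pos 4,5,6,7,12,13,14,15): XOR of data positions = 1⊕1⊕1⊕0⊕0⊕1⊕1 = 1
p8 (pos 8,9,10,11,12,13,14,15): XOR of data positions = 0⊕0⊕0⊕0⊕0⊕1⊕1 = 0
Codeword: 011111100000011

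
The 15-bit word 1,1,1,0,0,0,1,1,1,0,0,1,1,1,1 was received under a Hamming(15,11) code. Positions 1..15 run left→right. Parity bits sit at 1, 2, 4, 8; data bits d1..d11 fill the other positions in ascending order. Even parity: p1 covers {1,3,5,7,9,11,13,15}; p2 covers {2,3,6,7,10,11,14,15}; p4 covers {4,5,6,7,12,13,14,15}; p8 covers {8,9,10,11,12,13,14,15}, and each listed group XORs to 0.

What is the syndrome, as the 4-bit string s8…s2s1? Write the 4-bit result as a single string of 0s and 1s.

0110

s1 (pos 1,3,5,7,9,11,13,15): 1⊕1⊕0⊕1⊕1⊕0⊕1⊕1 = 0
s2 (pos 2,3,6,7,10,11,14,15): 1⊕1⊕0⊕1⊕0⊕0⊕1⊕1 = 1
s4 (pos 4,5,6,7,12,13,14,15): 0⊕0⊕0⊕1⊕1⊕1⊕1⊕1 = 1
s8 (pos 8,9,10,11,12,13,14,15): 1⊕1⊕0⊕0⊕1⊕1⊕1⊕1 = 0
Syndrome s8…s1 = 0110 → error at position 6.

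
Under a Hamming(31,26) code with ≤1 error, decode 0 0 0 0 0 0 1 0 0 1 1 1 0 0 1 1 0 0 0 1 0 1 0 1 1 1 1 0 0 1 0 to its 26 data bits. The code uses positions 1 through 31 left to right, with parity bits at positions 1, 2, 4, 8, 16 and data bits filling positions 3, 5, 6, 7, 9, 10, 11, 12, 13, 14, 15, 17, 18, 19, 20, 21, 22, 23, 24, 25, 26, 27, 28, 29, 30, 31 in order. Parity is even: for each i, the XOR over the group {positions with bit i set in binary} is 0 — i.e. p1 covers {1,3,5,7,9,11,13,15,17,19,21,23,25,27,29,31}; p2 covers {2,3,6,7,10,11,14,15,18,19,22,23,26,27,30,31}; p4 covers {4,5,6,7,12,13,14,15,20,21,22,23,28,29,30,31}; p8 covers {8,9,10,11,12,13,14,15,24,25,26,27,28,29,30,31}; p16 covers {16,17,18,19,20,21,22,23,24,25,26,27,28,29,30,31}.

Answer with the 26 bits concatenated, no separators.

s1 (pos 1,3,5,7,9,11,13,15,17,19,21,23,25,27,29,31): 0⊕0⊕0⊕1⊕0⊕1⊕0⊕1⊕0⊕0⊕0⊕0⊕1⊕1⊕0⊕0 = 1
s2 (pos 2,3,6,7,10,11,14,15,18,19,22,23,26,27,30,31): 0⊕0⊕0⊕1⊕1⊕1⊕0⊕1⊕0⊕0⊕1⊕0⊕1⊕1⊕1⊕0 = 0
s4 (pos 4,5,6,7,12,13,14,15,20,21,22,23,28,29,30,31): 0⊕0⊕0⊕1⊕1⊕0⊕0⊕1⊕1⊕0⊕1⊕0⊕0⊕0⊕1⊕0 = 0
s8 (pos 8,9,10,11,12,13,14,15,24,25,26,27,28,29,30,31): 0⊕0⊕1⊕1⊕1⊕0⊕0⊕1⊕1⊕1⊕1⊕1⊕0⊕0⊕1⊕0 = 1
s16 (pos 16,17,18,19,20,21,22,23,24,25,26,27,28,29,30,31): 1⊕0⊕0⊕0⊕1⊕0⊕1⊕0⊕1⊕1⊕1⊕1⊕0⊕0⊕1⊕0 = 0
Syndrome s16…s1 = 01001 → error at position 9.
Flip position 9: 0000001001110011000101011110010 → 0000001011110011000101011110010
Read data bits from positions 3,5,6,7,9,10,11,12,13,14,15,17,18,19,20,21,22,23,24,25,26,27,28,29,30,31: 00011111001000101011110010

00011111001000101011110010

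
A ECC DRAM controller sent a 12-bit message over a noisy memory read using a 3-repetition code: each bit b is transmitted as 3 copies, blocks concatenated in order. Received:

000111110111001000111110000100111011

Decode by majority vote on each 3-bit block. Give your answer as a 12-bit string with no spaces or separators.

Block 1 (000): 0 ones → 0
Block 2 (111): 3 ones → 1
Block 3 (110): 2 ones → 1
Block 4 (111): 3 ones → 1
Block 5 (001): 1 one → 0
Block 6 (000): 0 ones → 0
Block 7 (111): 3 ones → 1
Block 8 (110): 2 ones → 1
Block 9 (000): 0 ones → 0
Block 10 (100): 1 one → 0
Block 11 (111): 3 ones → 1
Block 12 (011): 2 ones → 1

011100110011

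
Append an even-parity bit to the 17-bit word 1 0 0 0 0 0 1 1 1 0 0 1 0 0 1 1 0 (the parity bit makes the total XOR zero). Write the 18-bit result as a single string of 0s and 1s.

XOR of the 17 data bits: 1⊕0⊕0⊕0⊕0⊕0⊕1⊕1⊕1⊕0⊕0⊕1⊕0⊕0⊕1⊕1⊕0 = 1
Parity bit = 1 (so all 18 bits XOR to 0).

100000111001001101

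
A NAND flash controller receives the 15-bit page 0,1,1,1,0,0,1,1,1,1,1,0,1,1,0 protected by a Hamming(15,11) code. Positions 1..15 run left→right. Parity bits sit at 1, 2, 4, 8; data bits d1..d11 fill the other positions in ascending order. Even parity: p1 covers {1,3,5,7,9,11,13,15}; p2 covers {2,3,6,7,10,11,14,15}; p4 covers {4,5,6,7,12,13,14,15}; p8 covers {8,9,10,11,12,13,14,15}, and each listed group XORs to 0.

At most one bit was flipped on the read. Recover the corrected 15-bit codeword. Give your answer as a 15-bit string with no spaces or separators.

111100111110110

s1 (pos 1,3,5,7,9,11,13,15): 0⊕1⊕0⊕1⊕1⊕1⊕1⊕0 = 1
s2 (pos 2,3,6,7,10,11,14,15): 1⊕1⊕0⊕1⊕1⊕1⊕1⊕0 = 0
s4 (pos 4,5,6,7,12,13,14,15): 1⊕0⊕0⊕1⊕0⊕1⊕1⊕0 = 0
s8 (pos 8,9,10,11,12,13,14,15): 1⊕1⊕1⊕1⊕0⊕1⊕1⊕0 = 0
Syndrome s8…s1 = 0001 → error at position 1.
Flip position 1: 011100111110110 → 111100111110110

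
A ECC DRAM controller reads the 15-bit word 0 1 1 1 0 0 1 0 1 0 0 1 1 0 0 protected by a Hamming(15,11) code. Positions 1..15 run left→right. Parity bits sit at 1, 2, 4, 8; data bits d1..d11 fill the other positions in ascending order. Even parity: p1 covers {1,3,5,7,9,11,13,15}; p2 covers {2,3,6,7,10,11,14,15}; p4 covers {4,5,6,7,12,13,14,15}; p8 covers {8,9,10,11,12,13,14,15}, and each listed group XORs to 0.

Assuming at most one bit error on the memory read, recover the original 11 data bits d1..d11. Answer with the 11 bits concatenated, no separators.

10011101100

s1 (pos 1,3,5,7,9,11,13,15): 0⊕1⊕0⊕1⊕1⊕0⊕1⊕0 = 0
s2 (pos 2,3,6,7,10,11,14,15): 1⊕1⊕0⊕1⊕0⊕0⊕0⊕0 = 1
s4 (pos 4,5,6,7,12,13,14,15): 1⊕0⊕0⊕1⊕1⊕1⊕0⊕0 = 0
s8 (pos 8,9,10,11,12,13,14,15): 0⊕1⊕0⊕0⊕1⊕1⊕0⊕0 = 1
Syndrome s8…s1 = 1010 → error at position 10.
Flip position 10: 011100101001100 → 011100101101100
Read data bits from positions 3,5,6,7,9,10,11,12,13,14,15: 10011101100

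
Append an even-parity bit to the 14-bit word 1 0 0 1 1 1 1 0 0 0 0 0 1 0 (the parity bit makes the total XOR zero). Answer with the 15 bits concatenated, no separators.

100111100000100

XOR of the 14 data bits: 1⊕0⊕0⊕1⊕1⊕1⊕1⊕0⊕0⊕0⊕0⊕0⊕1⊕0 = 0
Parity bit = 0 (so all 15 bits XOR to 0).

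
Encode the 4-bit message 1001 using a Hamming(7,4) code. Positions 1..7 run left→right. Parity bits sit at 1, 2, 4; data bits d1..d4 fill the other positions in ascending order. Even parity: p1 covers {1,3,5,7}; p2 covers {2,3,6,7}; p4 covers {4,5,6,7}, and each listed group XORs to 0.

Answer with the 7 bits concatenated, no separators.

0011001

Place data at non-parity positions: p1 p2 1 p4 0 0 1
p1 (pos 1,3,5,7): XOR of data positions = 1⊕0⊕1 = 0
p2 (pos 2,3,6,7): XOR of data positions = 1⊕0⊕1 = 0
p4 (pos 4,5,6,7): XOR of data positions = 0⊕0⊕1 = 1
Codeword: 0011001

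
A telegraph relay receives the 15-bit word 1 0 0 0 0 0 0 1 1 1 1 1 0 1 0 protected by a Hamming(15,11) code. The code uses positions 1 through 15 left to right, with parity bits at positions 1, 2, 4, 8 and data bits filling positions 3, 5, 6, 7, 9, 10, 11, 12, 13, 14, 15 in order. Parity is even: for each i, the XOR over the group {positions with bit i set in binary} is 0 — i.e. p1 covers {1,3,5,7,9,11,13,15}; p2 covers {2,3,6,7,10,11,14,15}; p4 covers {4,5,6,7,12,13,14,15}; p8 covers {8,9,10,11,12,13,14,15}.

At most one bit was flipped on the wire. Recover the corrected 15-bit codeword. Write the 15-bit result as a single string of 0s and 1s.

s1 (pos 1,3,5,7,9,11,13,15): 1⊕0⊕0⊕0⊕1⊕1⊕0⊕0 = 1
s2 (pos 2,3,6,7,10,11,14,15): 0⊕0⊕0⊕0⊕1⊕1⊕1⊕0 = 1
s4 (pos 4,5,6,7,12,13,14,15): 0⊕0⊕0⊕0⊕1⊕0⊕1⊕0 = 0
s8 (pos 8,9,10,11,12,13,14,15): 1⊕1⊕1⊕1⊕1⊕0⊕1⊕0 = 0
Syndrome s8…s1 = 0011 → error at position 3.
Flip position 3: 100000011111010 → 101000011111010

101000011111010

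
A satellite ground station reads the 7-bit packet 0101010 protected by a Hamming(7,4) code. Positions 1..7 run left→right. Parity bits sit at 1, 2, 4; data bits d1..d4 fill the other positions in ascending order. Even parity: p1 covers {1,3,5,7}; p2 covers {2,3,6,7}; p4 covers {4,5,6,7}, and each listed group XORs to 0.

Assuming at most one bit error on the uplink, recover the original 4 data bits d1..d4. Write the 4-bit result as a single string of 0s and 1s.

s1 (pos 1,3,5,7): 0⊕0⊕0⊕0 = 0
s2 (pos 2,3,6,7): 1⊕0⊕1⊕0 = 0
s4 (pos 4,5,6,7): 1⊕0⊕1⊕0 = 0
Syndrome s4…s1 = 000 → no error.
Read data bits from positions 3,5,6,7: 0010

0010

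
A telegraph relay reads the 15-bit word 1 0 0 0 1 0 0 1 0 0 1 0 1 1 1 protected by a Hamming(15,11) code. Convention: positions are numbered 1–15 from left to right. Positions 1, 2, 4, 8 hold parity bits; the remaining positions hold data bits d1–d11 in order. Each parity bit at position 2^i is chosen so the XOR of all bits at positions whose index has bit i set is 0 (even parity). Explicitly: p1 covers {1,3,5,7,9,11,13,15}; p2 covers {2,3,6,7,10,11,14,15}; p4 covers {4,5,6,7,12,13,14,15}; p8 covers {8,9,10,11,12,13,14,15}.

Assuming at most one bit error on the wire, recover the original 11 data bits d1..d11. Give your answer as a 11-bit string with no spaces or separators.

s1 (pos 1,3,5,7,9,11,13,15): 1⊕0⊕1⊕0⊕0⊕1⊕1⊕1 = 1
s2 (pos 2,3,6,7,10,11,14,15): 0⊕0⊕0⊕0⊕0⊕1⊕1⊕1 = 1
s4 (pos 4,5,6,7,12,13,14,15): 0⊕1⊕0⊕0⊕0⊕1⊕1⊕1 = 0
s8 (pos 8,9,10,11,12,13,14,15): 1⊕0⊕0⊕1⊕0⊕1⊕1⊕1 = 1
Syndrome s8…s1 = 1011 → error at position 11.
Flip position 11: 100010010010111 → 100010010000111
Read data bits from positions 3,5,6,7,9,10,11,12,13,14,15: 01000000111

01000000111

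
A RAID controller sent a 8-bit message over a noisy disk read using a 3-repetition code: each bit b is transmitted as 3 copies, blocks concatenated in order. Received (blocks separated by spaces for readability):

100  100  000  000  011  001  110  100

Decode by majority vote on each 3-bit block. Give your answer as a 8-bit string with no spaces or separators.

00001010

Block 1 (100): 1 one → 0
Block 2 (100): 1 one → 0
Block 3 (000): 0 ones → 0
Block 4 (000): 0 ones → 0
Block 5 (011): 2 ones → 1
Block 6 (001): 1 one → 0
Block 7 (110): 2 ones → 1
Block 8 (100): 1 one → 0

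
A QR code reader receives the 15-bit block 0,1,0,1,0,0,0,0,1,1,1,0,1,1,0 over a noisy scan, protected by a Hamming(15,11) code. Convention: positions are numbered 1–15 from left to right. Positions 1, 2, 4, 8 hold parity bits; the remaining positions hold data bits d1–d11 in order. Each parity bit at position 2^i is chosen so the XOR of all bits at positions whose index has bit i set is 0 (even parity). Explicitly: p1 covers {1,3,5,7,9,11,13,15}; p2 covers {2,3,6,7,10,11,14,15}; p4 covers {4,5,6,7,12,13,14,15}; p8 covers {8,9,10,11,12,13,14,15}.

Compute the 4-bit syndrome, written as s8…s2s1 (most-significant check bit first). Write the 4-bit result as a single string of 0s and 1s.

1101

s1 (pos 1,3,5,7,9,11,13,15): 0⊕0⊕0⊕0⊕1⊕1⊕1⊕0 = 1
s2 (pos 2,3,6,7,10,11,14,15): 1⊕0⊕0⊕0⊕1⊕1⊕1⊕0 = 0
s4 (pos 4,5,6,7,12,13,14,15): 1⊕0⊕0⊕0⊕0⊕1⊕1⊕0 = 1
s8 (pos 8,9,10,11,12,13,14,15): 0⊕1⊕1⊕1⊕0⊕1⊕1⊕0 = 1
Syndrome s8…s1 = 1101 → error at position 13.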